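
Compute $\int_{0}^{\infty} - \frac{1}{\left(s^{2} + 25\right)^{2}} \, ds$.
$- \frac{\pi}{500}$

Start from the standard arctangent integral
$$J(a) = \int_{0}^{\infty} - \frac{1}{a^{2} + s^{2}} \, ds = - \frac{\pi}{2 a}.$$

Differentiating under the integral sign with respect to $a$,
$$\frac{dJ}{da} = \int_{0}^{\infty} \frac{2 a}{\left(a^{2} + s^{2}\right)^{2}} \, ds = \frac{\pi}{2 a^{2}},$$
so $\int_{0}^{\infty} - \frac{1}{\left(a^{2} + s^{2}\right)^{2}} \, ds = - \frac{\pi}{4 a^{3}}$.

Setting $a = 5$:
$$I = - \frac{\pi}{500}.$$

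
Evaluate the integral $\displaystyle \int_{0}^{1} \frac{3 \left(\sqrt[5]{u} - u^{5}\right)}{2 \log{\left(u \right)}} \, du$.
$- \frac{3 \log{\left(5 \right)}}{2}$

Replace the exponent $\frac{1}{5}$ by a parameter $a$: let $I(a) = \int_{0}^{1} \frac{3 \left(- u^{5} + u^{a}\right)}{2 \log{\left(u \right)}} \, du$.

Since $\dfrac{\partial}{\partial a}\,u^{a} = u^{a} \ln u$, the $\ln u$ in the denominator cancels and
$$\frac{dI}{da} = \int_{0}^{1} \frac{3}{2} u^{a} \, du = \frac{3}{2} \left[\frac{u^{a+1}}{a+1}\right]_0^1 = \frac{3}{2 \left(a + 1\right)}.$$

Integrating with respect to $a$ gives $I(a) = \frac{3 \log{\left(a + 1 \right)}}{2} - \frac{3 \log{\left(6 \right)}}{2} + C$.

At $a = 5$ the integrand is identically $0$, so $I(5) = 0$. The closed form gives $0$, hence $C = 0$.

Setting $a = \frac{1}{5}$:
$$I = - \frac{3 \log{\left(5 \right)}}{2}.$$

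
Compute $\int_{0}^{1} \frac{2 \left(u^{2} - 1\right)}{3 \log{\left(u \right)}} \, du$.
$\frac{2 \log{\left(3 \right)}}{3}$

Consider the one-parameter family: let $I(a) = \int_{0}^{1} \frac{2 \left(u^{a} - 1\right)}{3 \log{\left(u \right)}} \, du$.

Since $\dfrac{\partial}{\partial a}\,u^{a} = u^{a} \ln u$, the $\ln u$ in the denominator cancels and
$$\frac{dI}{da} = \int_{0}^{1} \frac{2}{3} u^{a} \, du = \frac{2}{3} \left[\frac{u^{a+1}}{a+1}\right]_0^1 = \frac{2}{3 \left(a + 1\right)}.$$

Integrating with respect to $a$ gives $I(a) = \frac{2 \log{\left(a + 1 \right)}}{3} + C$.

At $a = 0$ the integrand is identically $0$, so $I(0) = 0$. The closed form gives $0$, hence $C = 0$.

Setting $a = 2$:
$$I = \frac{2 \log{\left(3 \right)}}{3}.$$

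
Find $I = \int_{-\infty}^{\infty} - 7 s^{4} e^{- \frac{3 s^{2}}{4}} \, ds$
$- \frac{56 \sqrt{3} \sqrt{\pi}}{9}$

Consider the simpler parametrised integral
$$J(a) = \int_{-\infty}^{\infty} - 7 e^{- a s^{2}} \, ds = - \frac{7 \sqrt{\pi}}{\sqrt{a}}.$$

Differentiating under the integral sign brings down a factor of $(-s^2)$:
$$\frac{dJ}{da} = \int_{-\infty}^{\infty} 7 s^{2} e^{- a s^{2}} \, ds = \frac{7 \sqrt{\pi}}{2 a^{\frac{3}{2}}}.$$

Repeating twice in total — each differentiation brings down another $(-s^2)$ — gives
$$\frac{d^{2}J}{da^{2}} = \int_{-\infty}^{\infty} - 7 s^{4} e^{- a s^{2}} \, ds = - \frac{21 \sqrt{\pi}}{4 a^{\frac{5}{2}}},$$
and the integrand here is exactly the target integrand, so $I = - \frac{21 \sqrt{\pi}}{4 a^{\frac{5}{2}}}$.

Setting $a = \frac{3}{4}$:
$$I = - \frac{56 \sqrt{3} \sqrt{\pi}}{9}.$$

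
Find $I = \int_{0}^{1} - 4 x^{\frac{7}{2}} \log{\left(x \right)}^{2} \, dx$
$- \frac{64}{729}$

Consider the simpler parametrised integral
$$J(a) = \int_{0}^{1} - 4 x^{a} \, dx = - \frac{4}{a + 1}.$$

Differentiating under the integral sign brings down a factor of $\ln x$:
$$\frac{dJ}{da} = \int_{0}^{1} - 4 x^{a} \log{\left(x \right)} \, dx = \frac{4}{\left(a + 1\right)^{2}}.$$

Repeating twice in total — each differentiation brings down another $\ln x$ — gives
$$\frac{d^{2}J}{da^{2}} = \int_{0}^{1} - 4 x^{a} \log{\left(x \right)}^{2} \, dx = - \frac{8}{\left(a + 1\right)^{3}},$$
and the integrand here is exactly the target integrand, so $I = - \frac{8}{\left(a + 1\right)^{3}}$.

Setting $a = \frac{7}{2}$:
$$I = - \frac{64}{729}.$$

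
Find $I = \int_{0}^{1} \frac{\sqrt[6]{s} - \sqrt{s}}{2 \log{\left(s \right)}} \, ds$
$\log{\left(\frac{\sqrt{7}}{3} \right)}$

Replace the exponent $\frac{1}{2}$ by a parameter $a$: let $I(a) = \int_{0}^{1} \frac{\sqrt[6]{s} - s^{a}}{2 \log{\left(s \right)}} \, ds$.

Since $\dfrac{\partial}{\partial a}\,s^{a} = s^{a} \ln s$, the $\ln s$ in the denominator cancels and
$$\frac{dI}{da} = \int_{0}^{1} - \frac{1}{2} s^{a} \, ds = - \frac{1}{2} \left[\frac{s^{a+1}}{a+1}\right]_0^1 = - \frac{1}{2 a + 2}.$$

Integrating with respect to $a$ gives $I(a) = - \frac{\log{\left(a + 1 \right)}}{2} - \frac{\log{\left(6 \right)}}{2} + \frac{\log{\left(7 \right)}}{2} + C$.

At $a = \frac{1}{6}$ the integrand is identically $0$, so $I(\frac{1}{6}) = 0$. The closed form gives $0$, hence $C = 0$.

Setting $a = \frac{1}{2}$:
$$I = \log{\left(\frac{\sqrt{7}}{3} \right)}.$$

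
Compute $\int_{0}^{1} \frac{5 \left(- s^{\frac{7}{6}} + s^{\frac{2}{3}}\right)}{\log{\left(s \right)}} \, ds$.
$- \log{\left(\frac{371293}{100000} \right)}$

Introduce a parameter $a$ in the exponent: let $I(a) = \int_{0}^{1} \frac{5 \left(s^{\frac{2}{3}} - s^{a}\right)}{\log{\left(s \right)}} \, ds$.

Since $\dfrac{\partial}{\partial a}\,s^{a} = s^{a} \ln s$, the $\ln s$ in the denominator cancels and
$$\frac{dI}{da} = \int_{0}^{1} -5 s^{a} \, ds = -5 \left[\frac{s^{a+1}}{a+1}\right]_0^1 = - \frac{5}{a + 1}.$$

Integrating with respect to $a$ gives $I(a) = - \log{\left(\frac{243 \left(a + 1\right)^{5}}{3125} \right)} + C$.

At $a = \frac{2}{3}$ the integrand is identically $0$, so $I(\frac{2}{3}) = 0$. The closed form gives $0$, hence $C = 0$.

Setting $a = \frac{7}{6}$:
$$I = - \log{\left(\frac{371293}{100000} \right)}.$$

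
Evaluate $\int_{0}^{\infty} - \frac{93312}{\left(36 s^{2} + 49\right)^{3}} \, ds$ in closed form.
$- \frac{2916 \pi}{16807}$

Recall the elementary integral
$$J(a) = \int_{0}^{\infty} - \frac{2}{a^{2} + s^{2}} \, ds = - \frac{\pi}{a}.$$

Differentiating under the integral sign with respect to $a$,
$$\frac{dJ}{da} = \int_{0}^{\infty} \frac{4 a}{\left(a^{2} + s^{2}\right)^{2}} \, ds = \frac{\pi}{a^{2}},$$
so $\int_{0}^{\infty} - \frac{2}{\left(a^{2} + s^{2}\right)^{2}} \, ds = - \frac{\pi}{2 a^{3}}$.

Repeating — each differentiation of $1/(s^2+a^2)^j$ produces $-2ja/(s^2+a^2)^{j+1}$ — and dividing through by $-2ja$ at each step yields, after $2$ differentiations in total,
$$\int_{0}^{\infty} - \frac{2}{\left(a^{2} + s^{2}\right)^{3}} \, ds = - \frac{3 \pi}{8 a^{5}}.$$

Setting $a = \frac{7}{6}$:
$$I = - \frac{2916 \pi}{16807}.$$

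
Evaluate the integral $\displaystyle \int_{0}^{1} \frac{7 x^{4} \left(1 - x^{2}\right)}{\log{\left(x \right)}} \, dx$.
$\log{\left(\frac{78125}{823543} \right)}$

Replace the exponent $4$ by a parameter $a$: let $I(a) = \int_{0}^{1} \frac{7 \left(- x^{6} + x^{a}\right)}{\log{\left(x \right)}} \, dx$.

Since $\dfrac{\partial}{\partial a}\,x^{a} = x^{a} \ln x$, the $\ln x$ in the denominator cancels and
$$\frac{dI}{da} = \int_{0}^{1} 7 x^{a} \, dx = 7 \left[\frac{x^{a+1}}{a+1}\right]_0^1 = \frac{7}{a + 1}.$$

Integrating with respect to $a$ gives $I(a) = \log{\left(\frac{\left(a + 1\right)^{7}}{823543} \right)} + C$.

At $a = 6$ the integrand is identically $0$, so $I(6) = 0$. The closed form gives $0$, hence $C = 0$.

Setting $a = 4$:
$$I = \log{\left(\frac{78125}{823543} \right)}.$$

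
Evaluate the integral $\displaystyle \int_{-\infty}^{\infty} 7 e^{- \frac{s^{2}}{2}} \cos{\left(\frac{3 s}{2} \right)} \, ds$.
$\frac{7 \sqrt{2} \sqrt{\pi}}{e^{\frac{9}{8}}}$

Let $b$ denote the cosine frequency and define $I(b) = \int_{-\infty}^{\infty} 7 e^{- \frac{s^{2}}{2}} \cos{\left(b s \right)} \, ds$.

Differentiating under the integral sign,
$$I'(b) = \int_{-\infty}^{\infty} - 7 s e^{- \frac{s^{2}}{2}} \sin{\left(b s \right)} \, ds.$$

Integrate $\int_{-\infty}^{\infty} s \sin(b s)\, e^{- \frac{s^{2}}{2}}\, ds$ by parts with $u = \sin(b s)$ and $dv = s\, e^{- \frac{s^{2}}{2}}\, ds$, giving $v = - e^{- \frac{s^{2}}{2}}$. The boundary term vanishes and
$$\int_{-\infty}^{\infty} s \sin(b s)\, e^{- \frac{s^{2}}{2}}\, ds = b \int_{-\infty}^{\infty} \cos(b s)\, e^{- \frac{s^{2}}{2}}\, ds,$$
so $I'(b) = - b\, I(b)$.

This is a separable first-order ODE; solving with the initial condition $I(0) = \int_{-\infty}^{\infty} 7 e^{- \frac{s^{2}}{2}}\,ds = 7 \sqrt{2} \sqrt{\pi}$ gives
$$I(b) = 7 \sqrt{2} \sqrt{\pi} e^{- \frac{b^{2}}{2}}.$$

Setting $b = \frac{3}{2}$:
$$I = \frac{7 \sqrt{2} \sqrt{\pi}}{e^{\frac{9}{8}}}.$$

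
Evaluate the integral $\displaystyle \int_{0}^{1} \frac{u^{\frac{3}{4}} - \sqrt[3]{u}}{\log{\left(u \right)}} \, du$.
$\log{\left(\frac{21}{16} \right)}$

Consider the one-parameter family: let $I(a) = \int_{0}^{1} \frac{- \sqrt[3]{u} + u^{a}}{\log{\left(u \right)}} \, du$.

Since $\dfrac{\partial}{\partial a}\,u^{a} = u^{a} \ln u$, the $\ln u$ in the denominator cancels and
$$\frac{dI}{da} = \int_{0}^{1} u^{a} \, du = \left[\frac{u^{a+1}}{a+1}\right]_0^1 = \frac{1}{a + 1}.$$

Integrating with respect to $a$ gives $I(a) = \log{\left(\frac{3 a}{4} + \frac{3}{4} \right)} + C$.

At $a = \frac{1}{3}$ the integrand is identically $0$, so $I(\frac{1}{3}) = 0$. The closed form gives $0$, hence $C = 0$.

Setting $a = \frac{3}{4}$:
$$I = \log{\left(\frac{21}{16} \right)}.$$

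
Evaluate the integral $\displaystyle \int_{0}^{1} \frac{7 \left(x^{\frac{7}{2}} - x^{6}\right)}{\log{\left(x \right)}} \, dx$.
$\log{\left(\frac{4782969}{105413504} \right)}$

Introduce a parameter $a$ in the exponent: let $I(a) = \int_{0}^{1} \frac{7 \left(- x^{6} + x^{a}\right)}{\log{\left(x \right)}} \, dx$.

Since $\dfrac{\partial}{\partial a}\,x^{a} = x^{a} \ln x$, the $\ln x$ in the denominator cancels and
$$\frac{dI}{da} = \int_{0}^{1} 7 x^{a} \, dx = 7 \left[\frac{x^{a+1}}{a+1}\right]_0^1 = \frac{7}{a + 1}.$$

Integrating with respect to $a$ gives $I(a) = \log{\left(\frac{\left(a + 1\right)^{7}}{823543} \right)} + C$.

At $a = 6$ the integrand is identically $0$, so $I(6) = 0$. The closed form gives $0$, hence $C = 0$.

Setting $a = \frac{7}{2}$:
$$I = \log{\left(\frac{4782969}{105413504} \right)}.$$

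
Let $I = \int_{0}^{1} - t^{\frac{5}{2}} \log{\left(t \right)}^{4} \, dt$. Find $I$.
$- \frac{768}{16807}$

Consider the simpler parametrised integral
$$J(a) = \int_{0}^{1} - t^{a} \, dt = - \frac{1}{a + 1}.$$

Differentiating under the integral sign brings down a factor of $\ln t$:
$$\frac{dJ}{da} = \int_{0}^{1} - t^{a} \log{\left(t \right)} \, dt = \frac{1}{\left(a + 1\right)^{2}}.$$

Repeating $4$ times in total — each differentiation brings down another $\ln t$ — gives
$$\frac{d^{4}J}{da^{4}} = \int_{0}^{1} - t^{a} \log{\left(t \right)}^{4} \, dt = - \frac{24}{\left(a + 1\right)^{5}},$$
and the integrand here is exactly the target integrand, so $I = - \frac{24}{\left(a + 1\right)^{5}}$.

Setting $a = \frac{5}{2}$:
$$I = - \frac{768}{16807}.$$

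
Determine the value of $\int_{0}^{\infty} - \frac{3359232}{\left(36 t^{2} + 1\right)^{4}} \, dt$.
$- 87480 \pi$

Start from the standard arctangent integral
$$J(a) = \int_{0}^{\infty} - \frac{2}{a^{2} + t^{2}} \, dt = - \frac{\pi}{a}.$$

Differentiating under the integral sign with respect to $a$,
$$\frac{dJ}{da} = \int_{0}^{\infty} \frac{4 a}{\left(a^{2} + t^{2}\right)^{2}} \, dt = \frac{\pi}{a^{2}},$$
so $\int_{0}^{\infty} - \frac{2}{\left(a^{2} + t^{2}\right)^{2}} \, dt = - \frac{\pi}{2 a^{3}}$.

Repeating — each differentiation of $1/(t^2+a^2)^j$ produces $-2ja/(t^2+a^2)^{j+1}$ — and dividing through by $-2ja$ at each step yields, after $3$ differentiations in total,
$$\int_{0}^{\infty} - \frac{2}{\left(a^{2} + t^{2}\right)^{4}} \, dt = - \frac{5 \pi}{16 a^{7}}.$$

Setting $a = \frac{1}{6}$:
$$I = - 87480 \pi.$$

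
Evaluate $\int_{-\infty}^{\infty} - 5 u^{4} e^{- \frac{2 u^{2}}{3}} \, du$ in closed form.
$- \frac{135 \sqrt{6} \sqrt{\pi}}{32}$

Start from the elementary integral
$$J(a) = \int_{-\infty}^{\infty} - 5 e^{- a u^{2}} \, du = - \frac{5 \sqrt{\pi}}{\sqrt{a}}.$$

Differentiating under the integral sign brings down a factor of $(-u^2)$:
$$\frac{dJ}{da} = \int_{-\infty}^{\infty} 5 u^{2} e^{- a u^{2}} \, du = \frac{5 \sqrt{\pi}}{2 a^{\frac{3}{2}}}.$$

Repeating twice in total — each differentiation brings down another $(-u^2)$ — gives
$$\frac{d^{2}J}{da^{2}} = \int_{-\infty}^{\infty} - 5 u^{4} e^{- a u^{2}} \, du = - \frac{15 \sqrt{\pi}}{4 a^{\frac{5}{2}}},$$
and the integrand here is exactly the target integrand, so $I = - \frac{15 \sqrt{\pi}}{4 a^{\frac{5}{2}}}$.

Setting $a = \frac{2}{3}$:
$$I = - \frac{135 \sqrt{6} \sqrt{\pi}}{32}.$$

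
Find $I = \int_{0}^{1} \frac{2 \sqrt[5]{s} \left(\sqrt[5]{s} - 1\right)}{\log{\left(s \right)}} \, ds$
$- \log{\left(\frac{36}{49} \right)}$

Introduce a parameter $a$ in the exponent: let $I(a) = \int_{0}^{1} \frac{2 \left(s^{\frac{2}{5}} - s^{a}\right)}{\log{\left(s \right)}} \, ds$.

Since $\dfrac{\partial}{\partial a}\,s^{a} = s^{a} \ln s$, the $\ln s$ in the denominator cancels and
$$\frac{dI}{da} = \int_{0}^{1} -2 s^{a} \, ds = -2 \left[\frac{s^{a+1}}{a+1}\right]_0^1 = - \frac{2}{a + 1}.$$

Integrating with respect to $a$ gives $I(a) = - \log{\left(\frac{25 \left(a + 1\right)^{2}}{49} \right)} + C$.

At $a = \frac{2}{5}$ the integrand is identically $0$, so $I(\frac{2}{5}) = 0$. The closed form gives $0$, hence $C = 0$.

Setting $a = \frac{1}{5}$:
$$I = - \log{\left(\frac{36}{49} \right)}.$$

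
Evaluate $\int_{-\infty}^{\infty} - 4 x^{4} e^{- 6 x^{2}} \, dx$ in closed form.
$- \frac{\sqrt{6} \sqrt{\pi}}{72}$

Start from the elementary integral
$$J(a) = \int_{-\infty}^{\infty} - 4 e^{- a x^{2}} \, dx = - \frac{4 \sqrt{\pi}}{\sqrt{a}}.$$

Differentiating under the integral sign brings down a factor of $(-x^2)$:
$$\frac{dJ}{da} = \int_{-\infty}^{\infty} 4 x^{2} e^{- a x^{2}} \, dx = \frac{2 \sqrt{\pi}}{a^{\frac{3}{2}}}.$$

Repeating twice in total — each differentiation brings down another $(-x^2)$ — gives
$$\frac{d^{2}J}{da^{2}} = \int_{-\infty}^{\infty} - 4 x^{4} e^{- a x^{2}} \, dx = - \frac{3 \sqrt{\pi}}{a^{\frac{5}{2}}},$$
and the integrand here is exactly the target integrand, so $I = - \frac{3 \sqrt{\pi}}{a^{\frac{5}{2}}}$.

Setting $a = 6$:
$$I = - \frac{\sqrt{6} \sqrt{\pi}}{72}.$$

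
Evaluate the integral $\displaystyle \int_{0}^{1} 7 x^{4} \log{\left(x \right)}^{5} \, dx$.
$- \frac{168}{3125}$

Consider the simpler parametrised integral
$$J(a) = \int_{0}^{1} 7 x^{a} \, dx = \frac{7}{a + 1}.$$

Differentiating under the integral sign brings down a factor of $\ln x$:
$$\frac{dJ}{da} = \int_{0}^{1} 7 x^{a} \log{\left(x \right)} \, dx = - \frac{7}{\left(a + 1\right)^{2}}.$$

Repeating $5$ times in total — each differentiation brings down another $\ln x$ — gives
$$\frac{d^{5}J}{da^{5}} = \int_{0}^{1} 7 x^{a} \log{\left(x \right)}^{5} \, dx = - \frac{840}{\left(a + 1\right)^{6}},$$
and the integrand here is exactly the target integrand, so $I = - \frac{840}{\left(a + 1\right)^{6}}$.

Setting $a = 4$:
$$I = - \frac{168}{3125}.$$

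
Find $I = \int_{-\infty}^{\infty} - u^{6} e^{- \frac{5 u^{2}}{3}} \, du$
$- \frac{81 \sqrt{15} \sqrt{\pi}}{1000}$

Consider the simpler parametrised integral
$$J(a) = \int_{-\infty}^{\infty} - e^{- a u^{2}} \, du = - \frac{\sqrt{\pi}}{\sqrt{a}}.$$

Differentiating under the integral sign brings down a factor of $(-u^2)$:
$$\frac{dJ}{da} = \int_{-\infty}^{\infty} u^{2} e^{- a u^{2}} \, du = \frac{\sqrt{\pi}}{2 a^{\frac{3}{2}}}.$$

Repeating $3$ times in total — each differentiation brings down another $(-u^2)$ — gives
$$\frac{d^{3}J}{da^{3}} = \int_{-\infty}^{\infty} u^{6} e^{- a u^{2}} \, du = \frac{15 \sqrt{\pi}}{8 a^{\frac{7}{2}}},$$
and the integrand here is $(-1)^{3}$ times the target integrand, so $I = (-1)^{3}\,\frac{d^{3}J}{da^{3}} = - \frac{15 \sqrt{\pi}}{8 a^{\frac{7}{2}}}$.

Setting $a = \frac{5}{3}$:
$$I = - \frac{81 \sqrt{15} \sqrt{\pi}}{1000}.$$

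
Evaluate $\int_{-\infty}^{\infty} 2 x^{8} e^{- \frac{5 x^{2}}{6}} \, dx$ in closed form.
$\frac{3402 \sqrt{30} \sqrt{\pi}}{625}$

Start from the elementary integral
$$J(a) = \int_{-\infty}^{\infty} 2 e^{- a x^{2}} \, dx = \frac{2 \sqrt{\pi}}{\sqrt{a}}.$$

Differentiating under the integral sign brings down a factor of $(-x^2)$:
$$\frac{dJ}{da} = \int_{-\infty}^{\infty} - 2 x^{2} e^{- a x^{2}} \, dx = - \frac{\sqrt{\pi}}{a^{\frac{3}{2}}}.$$

Repeating $4$ times in total — each differentiation brings down another $(-x^2)$ — gives
$$\frac{d^{4}J}{da^{4}} = \int_{-\infty}^{\infty} 2 x^{8} e^{- a x^{2}} \, dx = \frac{105 \sqrt{\pi}}{8 a^{\frac{9}{2}}},$$
and the integrand here is exactly the target integrand, so $I = \frac{105 \sqrt{\pi}}{8 a^{\frac{9}{2}}}$.

Setting $a = \frac{5}{6}$:
$$I = \frac{3402 \sqrt{30} \sqrt{\pi}}{625}.$$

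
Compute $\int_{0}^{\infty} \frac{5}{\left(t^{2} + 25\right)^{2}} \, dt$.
$\frac{\pi}{100}$

Start from the standard arctangent integral
$$J(a) = \int_{0}^{\infty} \frac{5}{a^{2} + t^{2}} \, dt = \frac{5 \pi}{2 a}.$$

Differentiating under the integral sign with respect to $a$,
$$\frac{dJ}{da} = \int_{0}^{\infty} - \frac{10 a}{\left(a^{2} + t^{2}\right)^{2}} \, dt = - \frac{5 \pi}{2 a^{2}},$$
so $\int_{0}^{\infty} \frac{5}{\left(a^{2} + t^{2}\right)^{2}} \, dt = \frac{5 \pi}{4 a^{3}}$.

Setting $a = 5$:
$$I = \frac{\pi}{100}.$$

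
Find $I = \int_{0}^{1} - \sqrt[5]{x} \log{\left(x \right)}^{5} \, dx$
$\frac{78125}{1944}$

Begin with the known integral
$$J(a) = \int_{0}^{1} - x^{a} \, dx = - \frac{1}{a + 1}.$$

Differentiating under the integral sign brings down a factor of $\ln x$:
$$\frac{dJ}{da} = \int_{0}^{1} - x^{a} \log{\left(x \right)} \, dx = \frac{1}{\left(a + 1\right)^{2}}.$$

Repeating $5$ times in total — each differentiation brings down another $\ln x$ — gives
$$\frac{d^{5}J}{da^{5}} = \int_{0}^{1} - x^{a} \log{\left(x \right)}^{5} \, dx = \frac{120}{\left(a + 1\right)^{6}},$$
and the integrand here is exactly the target integrand, so $I = \frac{120}{\left(a + 1\right)^{6}}$.

Setting $a = \frac{1}{5}$:
$$I = \frac{78125}{1944}.$$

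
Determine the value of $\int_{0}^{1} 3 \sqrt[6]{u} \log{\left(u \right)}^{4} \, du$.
$\frac{559872}{16807}$

Consider the simpler parametrised integral
$$J(a) = \int_{0}^{1} 3 u^{a} \, du = \frac{3}{a + 1}.$$

Differentiating under the integral sign brings down a factor of $\ln u$:
$$\frac{dJ}{da} = \int_{0}^{1} 3 u^{a} \log{\left(u \right)} \, du = - \frac{3}{\left(a + 1\right)^{2}}.$$

Repeating $4$ times in total — each differentiation brings down another $\ln u$ — gives
$$\frac{d^{4}J}{da^{4}} = \int_{0}^{1} 3 u^{a} \log{\left(u \right)}^{4} \, du = \frac{72}{\left(a + 1\right)^{5}},$$
and the integrand here is exactly the target integrand, so $I = \frac{72}{\left(a + 1\right)^{5}}$.

Setting $a = \frac{1}{6}$:
$$I = \frac{559872}{16807}.$$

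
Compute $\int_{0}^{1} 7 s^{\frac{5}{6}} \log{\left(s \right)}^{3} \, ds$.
$- \frac{54432}{14641}$

Start from the elementary integral
$$J(a) = \int_{0}^{1} 7 s^{a} \, ds = \frac{7}{a + 1}.$$

Differentiating under the integral sign brings down a factor of $\ln s$:
$$\frac{dJ}{da} = \int_{0}^{1} 7 s^{a} \log{\left(s \right)} \, ds = - \frac{7}{\left(a + 1\right)^{2}}.$$

Repeating $3$ times in total — each differentiation brings down another $\ln s$ — gives
$$\frac{d^{3}J}{da^{3}} = \int_{0}^{1} 7 s^{a} \log{\left(s \right)}^{3} \, ds = - \frac{42}{\left(a + 1\right)^{4}},$$
and the integrand here is exactly the target integrand, so $I = - \frac{42}{\left(a + 1\right)^{4}}$.

Setting $a = \frac{5}{6}$:
$$I = - \frac{54432}{14641}.$$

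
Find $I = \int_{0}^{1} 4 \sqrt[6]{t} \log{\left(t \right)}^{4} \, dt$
$\frac{746496}{16807}$

Begin with the known integral
$$J(a) = \int_{0}^{1} 4 t^{a} \, dt = \frac{4}{a + 1}.$$

Differentiating under the integral sign brings down a factor of $\ln t$:
$$\frac{dJ}{da} = \int_{0}^{1} 4 t^{a} \log{\left(t \right)} \, dt = - \frac{4}{\left(a + 1\right)^{2}}.$$

Repeating $4$ times in total — each differentiation brings down another $\ln t$ — gives
$$\frac{d^{4}J}{da^{4}} = \int_{0}^{1} 4 t^{a} \log{\left(t \right)}^{4} \, dt = \frac{96}{\left(a + 1\right)^{5}},$$
and the integrand here is exactly the target integrand, so $I = \frac{96}{\left(a + 1\right)^{5}}$.

Setting $a = \frac{1}{6}$:
$$I = \frac{746496}{16807}.$$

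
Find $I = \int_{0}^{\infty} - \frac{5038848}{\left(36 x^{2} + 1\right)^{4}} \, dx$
$- 131220 \pi$

Start from the standard arctangent integral
$$J(a) = \int_{0}^{\infty} - \frac{3}{a^{2} + x^{2}} \, dx = - \frac{3 \pi}{2 a}.$$

Differentiating under the integral sign with respect to $a$,
$$\frac{dJ}{da} = \int_{0}^{\infty} \frac{6 a}{\left(a^{2} + x^{2}\right)^{2}} \, dx = \frac{3 \pi}{2 a^{2}},$$
so $\int_{0}^{\infty} - \frac{3}{\left(a^{2} + x^{2}\right)^{2}} \, dx = - \frac{3 \pi}{4 a^{3}}$.

Repeating — each differentiation of $1/(x^2+a^2)^j$ produces $-2ja/(x^2+a^2)^{j+1}$ — and dividing through by $-2ja$ at each step yields, after $3$ differentiations in total,
$$\int_{0}^{\infty} - \frac{3}{\left(a^{2} + x^{2}\right)^{4}} \, dx = - \frac{15 \pi}{32 a^{7}}.$$

Setting $a = \frac{1}{6}$:
$$I = - 131220 \pi.$$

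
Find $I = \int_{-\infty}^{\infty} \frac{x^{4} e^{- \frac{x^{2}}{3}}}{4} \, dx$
$\frac{27 \sqrt{3} \sqrt{\pi}}{16}$

Consider the simpler parametrised integral
$$J(a) = \int_{-\infty}^{\infty} \frac{e^{- a x^{2}}}{4} \, dx = \frac{\sqrt{\pi}}{4 \sqrt{a}}.$$

Differentiating under the integral sign brings down a factor of $(-x^2)$:
$$\frac{dJ}{da} = \int_{-\infty}^{\infty} - \frac{x^{2} e^{- a x^{2}}}{4} \, dx = - \frac{\sqrt{\pi}}{8 a^{\frac{3}{2}}}.$$

Repeating twice in total — each differentiation brings down another $(-x^2)$ — gives
$$\frac{d^{2}J}{da^{2}} = \int_{-\infty}^{\infty} \frac{x^{4} e^{- a x^{2}}}{4} \, dx = \frac{3 \sqrt{\pi}}{16 a^{\frac{5}{2}}},$$
and the integrand here is exactly the target integrand, so $I = \frac{3 \sqrt{\pi}}{16 a^{\frac{5}{2}}}$.

Setting $a = \frac{1}{3}$:
$$I = \frac{27 \sqrt{3} \sqrt{\pi}}{16}.$$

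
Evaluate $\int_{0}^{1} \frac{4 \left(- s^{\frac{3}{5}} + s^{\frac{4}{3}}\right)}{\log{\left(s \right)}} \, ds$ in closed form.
$- \log{\left(\frac{331776}{1500625} \right)}$

Replace the exponent $\frac{3}{5}$ by a parameter $a$: let $I(a) = \int_{0}^{1} \frac{4 \left(s^{\frac{4}{3}} - s^{a}\right)}{\log{\left(s \right)}} \, ds$.

Since $\dfrac{\partial}{\partial a}\,s^{a} = s^{a} \ln s$, the $\ln s$ in the denominator cancels and
$$\frac{dI}{da} = \int_{0}^{1} -4 s^{a} \, ds = -4 \left[\frac{s^{a+1}}{a+1}\right]_0^1 = - \frac{4}{a + 1}.$$

Integrating with respect to $a$ gives $I(a) = - \log{\left(\frac{81 \left(a + 1\right)^{4}}{2401} \right)} + C$.

At $a = \frac{4}{3}$ the integrand is identically $0$, so $I(\frac{4}{3}) = 0$. The closed form gives $0$, hence $C = 0$.

Setting $a = \frac{3}{5}$:
$$I = - \log{\left(\frac{331776}{1500625} \right)}.$$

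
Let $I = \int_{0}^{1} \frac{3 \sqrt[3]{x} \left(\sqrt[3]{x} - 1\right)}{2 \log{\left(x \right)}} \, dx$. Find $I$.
$\log{\left(\frac{5 \sqrt{5}}{8} \right)}$

Consider the one-parameter family: let $I(a) = \int_{0}^{1} \frac{3 \left(- \sqrt[3]{x} + x^{a}\right)}{2 \log{\left(x \right)}} \, dx$.

Since $\dfrac{\partial}{\partial a}\,x^{a} = x^{a} \ln x$, the $\ln x$ in the denominator cancels and
$$\frac{dI}{da} = \int_{0}^{1} \frac{3}{2} x^{a} \, dx = \frac{3}{2} \left[\frac{x^{a+1}}{a+1}\right]_0^1 = \frac{3}{2 \left(a + 1\right)}.$$

Integrating with respect to $a$ gives $I(a) = \log{\left(\frac{3 \sqrt{3} \left(a + 1\right)^{\frac{3}{2}}}{8} \right)} + C$.

At $a = \frac{1}{3}$ the integrand is identically $0$, so $I(\frac{1}{3}) = 0$. The closed form gives $0$, hence $C = 0$.

Setting $a = \frac{2}{3}$:
$$I = \log{\left(\frac{5 \sqrt{5}}{8} \right)}.$$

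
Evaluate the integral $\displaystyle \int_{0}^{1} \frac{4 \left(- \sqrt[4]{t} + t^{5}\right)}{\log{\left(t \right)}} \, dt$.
$\log{\left(\frac{331776}{625} \right)}$

Replace the exponent $\frac{1}{4}$ by a parameter $a$: let $I(a) = \int_{0}^{1} \frac{4 \left(t^{5} - t^{a}\right)}{\log{\left(t \right)}} \, dt$.

Since $\dfrac{\partial}{\partial a}\,t^{a} = t^{a} \ln t$, the $\ln t$ in the denominator cancels and
$$\frac{dI}{da} = \int_{0}^{1} -4 t^{a} \, dt = -4 \left[\frac{t^{a+1}}{a+1}\right]_0^1 = - \frac{4}{a + 1}.$$

Integrating with respect to $a$ gives $I(a) = \log{\left(\frac{1296}{\left(a + 1\right)^{4}} \right)} + C$.

At $a = 5$ the integrand is identically $0$, so $I(5) = 0$. The closed form gives $0$, hence $C = 0$.

Setting $a = \frac{1}{4}$:
$$I = \log{\left(\frac{331776}{625} \right)}.$$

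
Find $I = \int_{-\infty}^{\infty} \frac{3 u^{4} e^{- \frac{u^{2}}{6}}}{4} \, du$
$\frac{81 \sqrt{6} \sqrt{\pi}}{4}$

Consider the simpler parametrised integral
$$J(a) = \int_{-\infty}^{\infty} \frac{3 e^{- a u^{2}}}{4} \, du = \frac{3 \sqrt{\pi}}{4 \sqrt{a}}.$$

Differentiating under the integral sign brings down a factor of $(-u^2)$:
$$\frac{dJ}{da} = \int_{-\infty}^{\infty} - \frac{3 u^{2} e^{- a u^{2}}}{4} \, du = - \frac{3 \sqrt{\pi}}{8 a^{\frac{3}{2}}}.$$

Repeating twice in total — each differentiation brings down another $(-u^2)$ — gives
$$\frac{d^{2}J}{da^{2}} = \int_{-\infty}^{\infty} \frac{3 u^{4} e^{- a u^{2}}}{4} \, du = \frac{9 \sqrt{\pi}}{16 a^{\frac{5}{2}}},$$
and the integrand here is exactly the target integrand, so $I = \frac{9 \sqrt{\pi}}{16 a^{\frac{5}{2}}}$.

Setting $a = \frac{1}{6}$:
$$I = \frac{81 \sqrt{6} \sqrt{\pi}}{4}.$$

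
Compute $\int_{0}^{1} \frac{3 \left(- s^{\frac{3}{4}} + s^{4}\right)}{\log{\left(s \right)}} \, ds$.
$\log{\left(\frac{8000}{343} \right)}$

Consider the one-parameter family: let $I(a) = \int_{0}^{1} \frac{3 \left(- s^{\frac{3}{4}} + s^{a}\right)}{\log{\left(s \right)}} \, ds$.

Since $\dfrac{\partial}{\partial a}\,s^{a} = s^{a} \ln s$, the $\ln s$ in the denominator cancels and
$$\frac{dI}{da} = \int_{0}^{1} 3 s^{a} \, ds = 3 \left[\frac{s^{a+1}}{a+1}\right]_0^1 = \frac{3}{a + 1}.$$

Integrating with respect to $a$ gives $I(a) = \log{\left(\frac{64 \left(a + 1\right)^{3}}{343} \right)} + C$.

At $a = \frac{3}{4}$ the integrand is identically $0$, so $I(\frac{3}{4}) = 0$. The closed form gives $0$, hence $C = 0$.

Setting $a = 4$:
$$I = \log{\left(\frac{8000}{343} \right)}.$$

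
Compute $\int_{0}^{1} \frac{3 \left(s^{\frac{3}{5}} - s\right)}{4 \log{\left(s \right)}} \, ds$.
$- \frac{3 \log{\left(5 \right)}}{4} + \frac{3 \log{\left(2 \right)}}{2}$

Replace the exponent $1$ by a parameter $a$: let $I(a) = \int_{0}^{1} \frac{3 \left(s^{\frac{3}{5}} - s^{a}\right)}{4 \log{\left(s \right)}} \, ds$.

Since $\dfrac{\partial}{\partial a}\,s^{a} = s^{a} \ln s$, the $\ln s$ in the denominator cancels and
$$\frac{dI}{da} = \int_{0}^{1} - \frac{3}{4} s^{a} \, ds = - \frac{3}{4} \left[\frac{s^{a+1}}{a+1}\right]_0^1 = - \frac{3}{4 a + 4}.$$

Integrating with respect to $a$ gives $I(a) = - \log{\left(\frac{10^{\frac{3}{4}} \left(a + 1\right)^{\frac{3}{4}}}{8} \right)} + C$.

At $a = \frac{3}{5}$ the integrand is identically $0$, so $I(\frac{3}{5}) = 0$. The closed form gives $0$, hence $C = 0$.

Setting $a = 1$:
$$I = - \frac{3 \log{\left(5 \right)}}{4} + \frac{3 \log{\left(2 \right)}}{2}.$$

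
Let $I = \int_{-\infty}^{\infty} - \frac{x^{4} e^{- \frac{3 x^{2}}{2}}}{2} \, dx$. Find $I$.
$- \frac{\sqrt{6} \sqrt{\pi}}{18}$

Consider the simpler parametrised integral
$$J(a) = \int_{-\infty}^{\infty} - \frac{e^{- a x^{2}}}{2} \, dx = - \frac{\sqrt{\pi}}{2 \sqrt{a}}.$$

Differentiating under the integral sign brings down a factor of $(-x^2)$:
$$\frac{dJ}{da} = \int_{-\infty}^{\infty} \frac{x^{2} e^{- a x^{2}}}{2} \, dx = \frac{\sqrt{\pi}}{4 a^{\frac{3}{2}}}.$$

Repeating twice in total — each differentiation brings down another $(-x^2)$ — gives
$$\frac{d^{2}J}{da^{2}} = \int_{-\infty}^{\infty} - \frac{x^{4} e^{- a x^{2}}}{2} \, dx = - \frac{3 \sqrt{\pi}}{8 a^{\frac{5}{2}}},$$
and the integrand here is exactly the target integrand, so $I = - \frac{3 \sqrt{\pi}}{8 a^{\frac{5}{2}}}$.

Setting $a = \frac{3}{2}$:
$$I = - \frac{\sqrt{6} \sqrt{\pi}}{18}.$$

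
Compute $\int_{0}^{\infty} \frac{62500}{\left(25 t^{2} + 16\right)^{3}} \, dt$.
$\frac{9375 \pi}{4096}$

Begin with the known result
$$J(a) = \int_{0}^{\infty} \frac{4}{a^{2} + t^{2}} \, dt = \frac{2 \pi}{a}.$$

Differentiating under the integral sign with respect to $a$,
$$\frac{dJ}{da} = \int_{0}^{\infty} - \frac{8 a}{\left(a^{2} + t^{2}\right)^{2}} \, dt = - \frac{2 \pi}{a^{2}},$$
so $\int_{0}^{\infty} \frac{4}{\left(a^{2} + t^{2}\right)^{2}} \, dt = \frac{\pi}{a^{3}}$.

Repeating — each differentiation of $1/(t^2+a^2)^j$ produces $-2ja/(t^2+a^2)^{j+1}$ — and dividing through by $-2ja$ at each step yields, after $2$ differentiations in total,
$$\int_{0}^{\infty} \frac{4}{\left(a^{2} + t^{2}\right)^{3}} \, dt = \frac{3 \pi}{4 a^{5}}.$$

Setting $a = \frac{4}{5}$:
$$I = \frac{9375 \pi}{4096}.$$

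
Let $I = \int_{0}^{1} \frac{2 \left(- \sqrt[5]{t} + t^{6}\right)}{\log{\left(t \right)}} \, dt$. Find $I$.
$\log{\left(\frac{1225}{36} \right)}$

Replace the exponent $6$ by a parameter $a$: let $I(a) = \int_{0}^{1} \frac{2 \left(- \sqrt[5]{t} + t^{a}\right)}{\log{\left(t \right)}} \, dt$.

Since $\dfrac{\partial}{\partial a}\,t^{a} = t^{a} \ln t$, the $\ln t$ in the denominator cancels and
$$\frac{dI}{da} = \int_{0}^{1} 2 t^{a} \, dt = 2 \left[\frac{t^{a+1}}{a+1}\right]_0^1 = \frac{2}{a + 1}.$$

Integrating with respect to $a$ gives $I(a) = \log{\left(\frac{25 \left(a + 1\right)^{2}}{36} \right)} + C$.

At $a = \frac{1}{5}$ the integrand is identically $0$, so $I(\frac{1}{5}) = 0$. The closed form gives $0$, hence $C = 0$.

Setting $a = 6$:
$$I = \log{\left(\frac{1225}{36} \right)}.$$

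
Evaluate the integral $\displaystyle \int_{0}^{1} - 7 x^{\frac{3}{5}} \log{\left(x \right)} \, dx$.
$\frac{175}{64}$

Start from the elementary integral
$$J(a) = \int_{0}^{1} - 7 x^{a} \, dx = - \frac{7}{a + 1}.$$

Differentiating under the integral sign brings down a factor of $\ln x$:
$$\frac{dJ}{da} = \int_{0}^{1} - 7 x^{a} \log{\left(x \right)} \, dx = \frac{7}{\left(a + 1\right)^{2}}.$$

The integral on the left is $I$, so $I = \frac{7}{\left(a + 1\right)^{2}}$.

Setting $a = \frac{3}{5}$:
$$I = \frac{175}{64}.$$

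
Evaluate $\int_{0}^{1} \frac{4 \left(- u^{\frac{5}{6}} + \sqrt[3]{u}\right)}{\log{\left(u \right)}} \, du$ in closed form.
$\log{\left(\frac{4096}{14641} \right)}$

Replace the exponent $\frac{1}{3}$ by a parameter $a$: let $I(a) = \int_{0}^{1} \frac{4 \left(- u^{\frac{5}{6}} + u^{a}\right)}{\log{\left(u \right)}} \, du$.

Since $\dfrac{\partial}{\partial a}\,u^{a} = u^{a} \ln u$, the $\ln u$ in the denominator cancels and
$$\frac{dI}{da} = \int_{0}^{1} 4 u^{a} \, du = 4 \left[\frac{u^{a+1}}{a+1}\right]_0^1 = \frac{4}{a + 1}.$$

Integrating with respect to $a$ gives $I(a) = \log{\left(\frac{1296 \left(a + 1\right)^{4}}{14641} \right)} + C$.

At $a = \frac{5}{6}$ the integrand is identically $0$, so $I(\frac{5}{6}) = 0$. The closed form gives $0$, hence $C = 0$.

Setting $a = \frac{1}{3}$:
$$I = \log{\left(\frac{4096}{14641} \right)}.$$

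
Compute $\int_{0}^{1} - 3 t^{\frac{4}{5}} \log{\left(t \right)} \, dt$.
$\frac{25}{27}$

Start from the elementary integral
$$J(a) = \int_{0}^{1} - 3 t^{a} \, dt = - \frac{3}{a + 1}.$$

Differentiating under the integral sign brings down a factor of $\ln t$:
$$\frac{dJ}{da} = \int_{0}^{1} - 3 t^{a} \log{\left(t \right)} \, dt = \frac{3}{\left(a + 1\right)^{2}}.$$

The integral on the left is $I$, so $I = \frac{3}{\left(a + 1\right)^{2}}$.

Setting $a = \frac{4}{5}$:
$$I = \frac{25}{27}.$$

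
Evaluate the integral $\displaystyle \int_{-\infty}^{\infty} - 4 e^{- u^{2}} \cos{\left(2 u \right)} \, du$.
$- \frac{4 \sqrt{\pi}}{e}$

Define $I(b) = \int_{-\infty}^{\infty} - 4 e^{- u^{2}} \cos{\left(b u \right)} \, du$.

Differentiating under the integral sign,
$$I'(b) = \int_{-\infty}^{\infty} 4 u e^{- u^{2}} \sin{\left(b u \right)} \, du.$$

Integrate $\int_{-\infty}^{\infty} u \sin(b u)\, e^{- u^{2}}\, du$ by parts with $w = \sin(b u)$ and $dv = u\, e^{- u^{2}}\, du$, giving $v = - \frac{e^{- u^{2}}}{2}$. The boundary term vanishes and
$$\int_{-\infty}^{\infty} u \sin(b u)\, e^{- u^{2}}\, du = \frac{b}{2} \int_{-\infty}^{\infty} \cos(b u)\, e^{- u^{2}}\, du,$$
so $I'(b) = - \frac{b}{2}\, I(b)$.

This is a separable first-order ODE; solving with the initial condition $I(0) = \int_{-\infty}^{\infty} - 4 e^{- u^{2}}\,du = - 4 \sqrt{\pi}$ gives
$$I(b) = - 4 \sqrt{\pi} e^{- \frac{b^{2}}{4}}.$$

Setting $b = 2$:
$$I = - \frac{4 \sqrt{\pi}}{e}.$$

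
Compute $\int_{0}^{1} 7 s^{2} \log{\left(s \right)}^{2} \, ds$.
$\frac{14}{27}$

Start from the elementary integral
$$J(a) = \int_{0}^{1} 7 s^{a} \, ds = \frac{7}{a + 1}.$$

Differentiating under the integral sign brings down a factor of $\ln s$:
$$\frac{dJ}{da} = \int_{0}^{1} 7 s^{a} \log{\left(s \right)} \, ds = - \frac{7}{\left(a + 1\right)^{2}}.$$

Repeating twice in total — each differentiation brings down another $\ln s$ — gives
$$\frac{d^{2}J}{da^{2}} = \int_{0}^{1} 7 s^{a} \log{\left(s \right)}^{2} \, ds = \frac{14}{\left(a + 1\right)^{3}},$$
and the integrand here is exactly the target integrand, so $I = \frac{14}{\left(a + 1\right)^{3}}$.

Setting $a = 2$:
$$I = \frac{14}{27}.$$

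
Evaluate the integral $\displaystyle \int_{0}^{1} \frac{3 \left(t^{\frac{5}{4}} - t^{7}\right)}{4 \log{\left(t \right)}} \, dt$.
$- \frac{15 \log{\left(2 \right)}}{4} + \frac{3 \log{\left(3 \right)}}{2}$

Introduce a parameter $a$ in the exponent: let $I(a) = \int_{0}^{1} \frac{3 \left(- t^{7} + t^{a}\right)}{4 \log{\left(t \right)}} \, dt$.

Since $\dfrac{\partial}{\partial a}\,t^{a} = t^{a} \ln t$, the $\ln t$ in the denominator cancels and
$$\frac{dI}{da} = \int_{0}^{1} \frac{3}{4} t^{a} \, dt = \frac{3}{4} \left[\frac{t^{a+1}}{a+1}\right]_0^1 = \frac{3}{4 \left(a + 1\right)}.$$

Integrating with respect to $a$ gives $I(a) = \frac{3 \log{\left(a + 1 \right)}}{4} - \frac{9 \log{\left(2 \right)}}{4} + C$.

At $a = 7$ the integrand is identically $0$, so $I(7) = 0$. The closed form gives $0$, hence $C = 0$.

Setting $a = \frac{5}{4}$:
$$I = - \frac{15 \log{\left(2 \right)}}{4} + \frac{3 \log{\left(3 \right)}}{2}.$$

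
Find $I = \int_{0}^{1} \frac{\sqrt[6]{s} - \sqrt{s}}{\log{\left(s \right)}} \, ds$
$- \log{\left(\frac{9}{7} \right)}$

Replace the exponent $\frac{1}{2}$ by a parameter $a$: let $I(a) = \int_{0}^{1} \frac{\sqrt[6]{s} - s^{a}}{\log{\left(s \right)}} \, ds$.

Since $\dfrac{\partial}{\partial a}\,s^{a} = s^{a} \ln s$, the $\ln s$ in the denominator cancels and
$$\frac{dI}{da} = \int_{0}^{1} -1 s^{a} \, ds = -1 \left[\frac{s^{a+1}}{a+1}\right]_0^1 = - \frac{1}{a + 1}.$$

Integrating with respect to $a$ gives $I(a) = - \log{\left(\frac{6 a}{7} + \frac{6}{7} \right)} + C$.

At $a = \frac{1}{6}$ the integrand is identically $0$, so $I(\frac{1}{6}) = 0$. The closed form gives $0$, hence $C = 0$.

Setting $a = \frac{1}{2}$:
$$I = - \log{\left(\frac{9}{7} \right)}.$$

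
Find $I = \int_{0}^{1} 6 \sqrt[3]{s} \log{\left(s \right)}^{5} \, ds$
$- \frac{32805}{256}$

Begin with the known integral
$$J(a) = \int_{0}^{1} 6 s^{a} \, ds = \frac{6}{a + 1}.$$

Differentiating under the integral sign brings down a factor of $\ln s$:
$$\frac{dJ}{da} = \int_{0}^{1} 6 s^{a} \log{\left(s \right)} \, ds = - \frac{6}{\left(a + 1\right)^{2}}.$$

Repeating $5$ times in total — each differentiation brings down another $\ln s$ — gives
$$\frac{d^{5}J}{da^{5}} = \int_{0}^{1} 6 s^{a} \log{\left(s \right)}^{5} \, ds = - \frac{720}{\left(a + 1\right)^{6}},$$
and the integrand here is exactly the target integrand, so $I = - \frac{720}{\left(a + 1\right)^{6}}$.

Setting $a = \frac{1}{3}$:
$$I = - \frac{32805}{256}.$$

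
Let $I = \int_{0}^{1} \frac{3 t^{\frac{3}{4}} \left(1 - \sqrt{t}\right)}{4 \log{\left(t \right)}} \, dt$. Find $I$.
$- \frac{3 \log{\left(3 \right)}}{2} + \frac{3 \log{\left(7 \right)}}{4}$

Consider the one-parameter family: let $I(a) = \int_{0}^{1} \frac{3 \left(t^{\frac{3}{4}} - t^{a}\right)}{4 \log{\left(t \right)}} \, dt$.

Since $\dfrac{\partial}{\partial a}\,t^{a} = t^{a} \ln t$, the $\ln t$ in the denominator cancels and
$$\frac{dI}{da} = \int_{0}^{1} - \frac{3}{4} t^{a} \, dt = - \frac{3}{4} \left[\frac{t^{a+1}}{a+1}\right]_0^1 = - \frac{3}{4 a + 4}.$$

Integrating with respect to $a$ gives $I(a) = - \frac{3 \log{\left(a + 1 \right)}}{4} - \frac{3 \log{\left(2 \right)}}{2} + \frac{3 \log{\left(7 \right)}}{4} + C$.

At $a = \frac{3}{4}$ the integrand is identically $0$, so $I(\frac{3}{4}) = 0$. The closed form gives $0$, hence $C = 0$.

Setting $a = \frac{5}{4}$:
$$I = - \frac{3 \log{\left(3 \right)}}{2} + \frac{3 \log{\left(7 \right)}}{4}.$$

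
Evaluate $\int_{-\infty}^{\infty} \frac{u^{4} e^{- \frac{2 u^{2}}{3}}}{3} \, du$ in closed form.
$\frac{9 \sqrt{6} \sqrt{\pi}}{32}$

Begin with the known integral
$$J(a) = \int_{-\infty}^{\infty} \frac{e^{- a u^{2}}}{3} \, du = \frac{\sqrt{\pi}}{3 \sqrt{a}}.$$

Differentiating under the integral sign brings down a factor of $(-u^2)$:
$$\frac{dJ}{da} = \int_{-\infty}^{\infty} - \frac{u^{2} e^{- a u^{2}}}{3} \, du = - \frac{\sqrt{\pi}}{6 a^{\frac{3}{2}}}.$$

Repeating twice in total — each differentiation brings down another $(-u^2)$ — gives
$$\frac{d^{2}J}{da^{2}} = \int_{-\infty}^{\infty} \frac{u^{4} e^{- a u^{2}}}{3} \, du = \frac{\sqrt{\pi}}{4 a^{\frac{5}{2}}},$$
and the integrand here is exactly the target integrand, so $I = \frac{\sqrt{\pi}}{4 a^{\frac{5}{2}}}$.

Setting $a = \frac{2}{3}$:
$$I = \frac{9 \sqrt{6} \sqrt{\pi}}{32}.$$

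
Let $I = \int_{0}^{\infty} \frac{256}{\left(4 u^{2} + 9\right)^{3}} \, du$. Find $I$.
$\frac{8 \pi}{81}$

Begin with the known result
$$J(a) = \int_{0}^{\infty} \frac{4}{a^{2} + u^{2}} \, du = \frac{2 \pi}{a}.$$

Differentiating under the integral sign with respect to $a$,
$$\frac{dJ}{da} = \int_{0}^{\infty} - \frac{8 a}{\left(a^{2} + u^{2}\right)^{2}} \, du = - \frac{2 \pi}{a^{2}},$$
so $\int_{0}^{\infty} \frac{4}{\left(a^{2} + u^{2}\right)^{2}} \, du = \frac{\pi}{a^{3}}$.

Repeating — each differentiation of $1/(u^2+a^2)^j$ produces $-2ja/(u^2+a^2)^{j+1}$ — and dividing through by $-2ja$ at each step yields, after $2$ differentiations in total,
$$\int_{0}^{\infty} \frac{4}{\left(a^{2} + u^{2}\right)^{3}} \, du = \frac{3 \pi}{4 a^{5}}.$$

Setting $a = \frac{3}{2}$:
$$I = \frac{8 \pi}{81}.$$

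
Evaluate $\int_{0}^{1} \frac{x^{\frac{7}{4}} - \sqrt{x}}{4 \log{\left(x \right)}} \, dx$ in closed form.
$- \frac{\log{\left(3 \right)}}{4} - \frac{\log{\left(2 \right)}}{4} + \frac{\log{\left(11 \right)}}{4}$

Consider the one-parameter family: let $I(a) = \int_{0}^{1} \frac{x^{\frac{7}{4}} - x^{a}}{4 \log{\left(x \right)}} \, dx$.

Since $\dfrac{\partial}{\partial a}\,x^{a} = x^{a} \ln x$, the $\ln x$ in the denominator cancels and
$$\frac{dI}{da} = \int_{0}^{1} - \frac{1}{4} x^{a} \, dx = - \frac{1}{4} \left[\frac{x^{a+1}}{a+1}\right]_0^1 = - \frac{1}{4 a + 4}.$$

Integrating with respect to $a$ gives $I(a) = - \frac{\log{\left(a + 1 \right)}}{4} - \frac{\log{\left(2 \right)}}{2} + \frac{\log{\left(11 \right)}}{4} + C$.

At $a = \frac{7}{4}$ the integrand is identically $0$, so $I(\frac{7}{4}) = 0$. The closed form gives $0$, hence $C = 0$.

Setting $a = \frac{1}{2}$:
$$I = - \frac{\log{\left(3 \right)}}{4} - \frac{\log{\left(2 \right)}}{4} + \frac{\log{\left(11 \right)}}{4}.$$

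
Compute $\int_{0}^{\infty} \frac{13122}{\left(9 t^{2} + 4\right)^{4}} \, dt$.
$\frac{10935 \pi}{2048}$

Start from the standard arctangent integral
$$J(a) = \int_{0}^{\infty} \frac{2}{a^{2} + t^{2}} \, dt = \frac{\pi}{a}.$$

Differentiating under the integral sign with respect to $a$,
$$\frac{dJ}{da} = \int_{0}^{\infty} - \frac{4 a}{\left(a^{2} + t^{2}\right)^{2}} \, dt = - \frac{\pi}{a^{2}},$$
so $\int_{0}^{\infty} \frac{2}{\left(a^{2} + t^{2}\right)^{2}} \, dt = \frac{\pi}{2 a^{3}}$.

Repeating — each differentiation of $1/(t^2+a^2)^j$ produces $-2ja/(t^2+a^2)^{j+1}$ — and dividing through by $-2ja$ at each step yields, after $3$ differentiations in total,
$$\int_{0}^{\infty} \frac{2}{\left(a^{2} + t^{2}\right)^{4}} \, dt = \frac{5 \pi}{16 a^{7}}.$$

Setting $a = \frac{2}{3}$:
$$I = \frac{10935 \pi}{2048}.$$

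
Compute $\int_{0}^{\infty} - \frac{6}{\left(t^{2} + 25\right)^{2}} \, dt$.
$- \frac{3 \pi}{250}$

Begin with the known result
$$J(a) = \int_{0}^{\infty} - \frac{6}{a^{2} + t^{2}} \, dt = - \frac{3 \pi}{a}.$$

Differentiating under the integral sign with respect to $a$,
$$\frac{dJ}{da} = \int_{0}^{\infty} \frac{12 a}{\left(a^{2} + t^{2}\right)^{2}} \, dt = \frac{3 \pi}{a^{2}},$$
so $\int_{0}^{\infty} - \frac{6}{\left(a^{2} + t^{2}\right)^{2}} \, dt = - \frac{3 \pi}{2 a^{3}}$.

Setting $a = 5$:
$$I = - \frac{3 \pi}{250}.$$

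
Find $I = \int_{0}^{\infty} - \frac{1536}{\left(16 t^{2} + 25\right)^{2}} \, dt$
$- \frac{96 \pi}{125}$

Start from the standard arctangent integral
$$J(a) = \int_{0}^{\infty} - \frac{6}{a^{2} + t^{2}} \, dt = - \frac{3 \pi}{a}.$$

Differentiating under the integral sign with respect to $a$,
$$\frac{dJ}{da} = \int_{0}^{\infty} \frac{12 a}{\left(a^{2} + t^{2}\right)^{2}} \, dt = \frac{3 \pi}{a^{2}},$$
so $\int_{0}^{\infty} - \frac{6}{\left(a^{2} + t^{2}\right)^{2}} \, dt = - \frac{3 \pi}{2 a^{3}}$.

Setting $a = \frac{5}{4}$:
$$I = - \frac{96 \pi}{125}.$$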